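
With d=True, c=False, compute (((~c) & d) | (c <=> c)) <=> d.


Substitute d=True, c=False:
~c = True
(~c) & d = True & True = True
c <=> c = False <=> False = True
((~c) & d) | (c <=> c) = True | True = True
(((~c) & d) | (c <=> c)) <=> d = True <=> True = True

True


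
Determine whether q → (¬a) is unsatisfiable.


Truth table over {a, q}:
a | q | φ
---------
F | F | T
T | F | T
F | T | T
T | T | F
Satisfying assignment at row 1: a=F, q=F gives T.

No, it is not a contradiction.


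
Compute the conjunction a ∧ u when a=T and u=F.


Conjunction is true only when both operands are true.
Substitute: a=T, u=F.
T ∧ F evaluates to F.

F


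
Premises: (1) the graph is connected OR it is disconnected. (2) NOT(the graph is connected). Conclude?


Disjunctive syllogism: from (P ∨ Q) and ¬P, infer Q.
One disjunct, 'the graph is connected', is ruled out; the other must hold.

it is disconnected


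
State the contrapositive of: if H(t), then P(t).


The contrapositive of (P → Q) is (¬Q → ¬P); it is logically equivalent to the original.
Here P = 'H(t)' and Q = 'P(t)'.

If not (P(t)), then not (H(t)).


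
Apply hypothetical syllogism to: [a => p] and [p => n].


Hypothetical syllogism: from (P → Q) and (Q → R), infer (P → R).
Chain the two implications through the shared middle term 'p'.

a => n


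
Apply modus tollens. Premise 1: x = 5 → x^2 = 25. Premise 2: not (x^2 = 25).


Modus tollens: from (P → Q) and ¬Q, infer ¬P.
Q = 'x^2 = 25' is denied; since P → Q, P must also fail.

Not (x = 5).


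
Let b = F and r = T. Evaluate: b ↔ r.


Biconditional is true when both operands have the same truth value.
Substitute: b=F, r=T.
F ↔ T evaluates to F.

F


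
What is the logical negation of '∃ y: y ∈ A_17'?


¬(∀ x: φ) = ∃ x: ¬φ, and ¬(∃ x: φ) = ∀ x: ¬φ.
Apply to the existential statement.

∀ y: ¬(y ∈ A_17)


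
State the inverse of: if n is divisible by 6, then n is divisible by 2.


The inverse of (P → Q) is (¬P → ¬Q). It is equivalent to the converse, not to the original.
Here P = 'n is divisible by 6' and Q = 'n is divisible by 2'.

If not (n is divisible by 6), then not (n is divisible by 2).


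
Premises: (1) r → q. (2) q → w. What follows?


Hypothetical syllogism: from (P → Q) and (Q → R), infer (P → R).
Chain the two implications through the shared middle term 'q'.

r → w


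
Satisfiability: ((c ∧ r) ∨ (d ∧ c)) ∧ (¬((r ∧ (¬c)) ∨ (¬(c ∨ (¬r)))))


Search for a satisfying assignment over {c, d, r}.
Try c=T, d=T, r=F: the formula evaluates to T.
A satisfying assignment exists.

Satisfiable.


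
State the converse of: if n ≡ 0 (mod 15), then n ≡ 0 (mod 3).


The converse of (P → Q) is (Q → P). It is not in general equivalent to the original.
Here P = 'n ≡ 0 (mod 15)' and Q = 'n ≡ 0 (mod 3)'.

If n ≡ 0 (mod 3), then n ≡ 0 (mod 15).


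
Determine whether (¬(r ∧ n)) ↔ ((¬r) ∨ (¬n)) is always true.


Build the truth table over {n, r}:
n | r | φ
---------
F | F | T
T | F | T
F | T | T
T | T | T
Every row evaluates to true.

Yes, it is a tautology.


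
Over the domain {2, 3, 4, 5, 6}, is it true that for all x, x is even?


Evaluate the predicate on each element: 2:T, 3:F, 4:T, 5:F, 6:T.
Counterexample x = 3 fails the predicate.

F


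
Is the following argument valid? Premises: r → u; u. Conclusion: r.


This is affirming the consequent (fallacy). There exist truth assignments where the premises are all true but the conclusion is false.

Invalid.


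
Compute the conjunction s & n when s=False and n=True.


Conjunction is true only when both operands are true.
Substitute: s=False, n=True.
False & True evaluates to False.

False


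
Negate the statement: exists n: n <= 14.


¬(forall x: φ) = exists x: ¬φ, and ¬(exists x: φ) = forall x: ¬φ.
Apply to the existential statement.

forall n: ~(n <= 14)


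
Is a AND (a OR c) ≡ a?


Compare truth tables:
a | c | φ | ψ
-------------
F | F | F | F
T | F | T | T
F | T | F | F
T | T | T | T
The columns φ and ψ agree on every row.

Yes, they are logically equivalent.


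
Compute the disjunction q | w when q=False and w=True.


Disjunction is false only when both operands are false.
Substitute: q=False, w=True.
False | True evaluates to True.

True


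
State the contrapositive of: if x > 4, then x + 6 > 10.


The contrapositive of (P → Q) is (¬Q → ¬P); it is logically equivalent to the original.
Here P = 'x > 4' and Q = 'x + 6 > 10'.

If not (x + 6 > 10), then not (x > 4).


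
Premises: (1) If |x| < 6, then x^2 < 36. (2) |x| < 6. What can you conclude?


Modus ponens: from (P → Q) and P, infer Q.
P = '|x| < 6' is asserted, and P → Q holds, so Q follows.

x^2 < 36.


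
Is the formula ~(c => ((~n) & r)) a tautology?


Build the truth table over {c, n, r}:
c | n | r | φ
-------------
False | False | False | False
True | False | False | True
False | True | False | False
True | True | False | True
False | False | True | False
True | False | True | False
False | True | True | False
True | True | True | True
Counterexample at row 1: with c=False, n=False, r=False, the formula is False.

No, it is not a tautology.


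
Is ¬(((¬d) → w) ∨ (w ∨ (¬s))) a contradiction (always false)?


Truth table over {d, s, w}:
d | s | w | φ
-------------
F | F | F | F
T | F | F | F
F | T | F | T
T | T | F | F
F | F | T | F
T | F | T | F
F | T | T | F
T | T | T | F
Satisfying assignment at row 3: d=F, s=T, w=F gives T.

No, it is not a contradiction.


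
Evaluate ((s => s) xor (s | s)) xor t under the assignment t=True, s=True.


Substitute t=True, s=True:
s => s = True => True = True
s | s = True | True = True
(s => s) xor (s | s) = True xor True = False
((s => s) xor (s | s)) xor t = False xor True = True

True


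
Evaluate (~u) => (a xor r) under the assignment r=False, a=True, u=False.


Substitute r=False, a=True, u=False:
~u = True
a xor r = True xor False = True
(~u) => (a xor r) = True => True = True

True


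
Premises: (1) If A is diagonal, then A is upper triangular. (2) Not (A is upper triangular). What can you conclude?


Modus tollens: from (P → Q) and ¬Q, infer ¬P.
Q = 'A is upper triangular' is denied; since P → Q, P must also fail.

Not (A is diagonal).


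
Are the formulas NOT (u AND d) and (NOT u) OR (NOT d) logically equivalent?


Compare truth tables:
d | u | φ | ψ
-------------
F | F | T | T
T | F | T | T
F | T | T | T
T | T | F | F
The columns φ and ψ agree on every row.

Yes, they are logically equivalent.


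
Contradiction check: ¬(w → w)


Truth table over {w}:
w | φ
-----
F | F
T | F
Every row is false.

Yes, it is a contradiction.


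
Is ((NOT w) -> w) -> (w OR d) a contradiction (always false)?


Truth table over {d, w}:
d | w | φ
---------
F | F | T
T | F | T
F | T | T
T | T | T
Satisfying assignment at row 1: d=F, w=F gives T.

No, it is not a contradiction.


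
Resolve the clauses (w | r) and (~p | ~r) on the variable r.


The clauses contain complementary literals r and ~r.
Resolution eliminates this pair and disjoins the remaining literals (merging duplicates).

(w | ~p)


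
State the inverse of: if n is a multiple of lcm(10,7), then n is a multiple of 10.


The inverse of (P → Q) is (¬P → ¬Q). It is equivalent to the converse, not to the original.
Here P = 'n is a multiple of lcm(10,7)' and Q = 'n is a multiple of 10'.

If not (n is a multiple of lcm(10,7)), then not (n is a multiple of 10).


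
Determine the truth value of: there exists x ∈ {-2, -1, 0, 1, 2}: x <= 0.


Evaluate the predicate on each element: -2:T, -1:T, 0:T, 1:F, 2:F.
Witness x = -2 satisfies the predicate.

T


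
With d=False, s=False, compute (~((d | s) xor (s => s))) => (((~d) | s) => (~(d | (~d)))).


Substitute d=False, s=False:
… (earlier sub-steps elided)
s => s = False => False = True
(d | s) xor (s => s) = False xor True = True
~((d | s) xor (s => s)) = False
~d = True
(~d) | s = True | False = True
~d = True
d | (~d) = False | True = True
~(d | (~d)) = False
((~d) | s) => (~(d | (~d))) = True => False = False
(~((d | s) xor (s => s))) => (((~d) | s) => (~(d | (~d)))) = False => False = True

True


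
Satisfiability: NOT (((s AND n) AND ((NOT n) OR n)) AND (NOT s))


Search for a satisfying assignment over {n, s}.
Try n=F, s=F: the formula evaluates to T.
A satisfying assignment exists.

Satisfiable.


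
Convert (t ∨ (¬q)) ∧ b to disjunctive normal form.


Step 1: Distribute ∧ over ∨: (t ∨ (¬q)) ∧ b = (t ∧ b) ∨ ((¬q) ∧ b).

(t ∧ b) ∨ ((¬q) ∧ b)


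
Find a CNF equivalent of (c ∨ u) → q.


Step 1: Rewrite as ¬(c ∨ u) ∨ q = (¬c ∧ ¬u) ∨ q.
Step 2: Distribute ∨ over ∧.

((¬c) ∨ q) ∧ ((¬u) ∨ q)


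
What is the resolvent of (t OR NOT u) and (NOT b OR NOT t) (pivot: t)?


The clauses contain complementary literals t and NOTt.
Resolution eliminates this pair and disjoins the remaining literals (merging duplicates).

(NOT u OR NOT b)


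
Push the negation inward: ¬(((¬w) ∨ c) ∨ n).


De Morgan: the negation of a disjunction is the conjunction of the negations.
Distribute ¬ across ∨, flipping it to ∧, and negate each literal.

(w ∧ (¬c)) ∧ (¬n)


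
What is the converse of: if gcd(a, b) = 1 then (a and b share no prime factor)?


The converse of (P → Q) is (Q → P). It is not in general equivalent to the original.
Here P = 'gcd(a, b) = 1' and Q = '(a and b share no prime factor)'.

If (a and b share no prime factor), then gcd(a, b) = 1.


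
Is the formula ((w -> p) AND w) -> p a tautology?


Build the truth table over {p, w}:
p | w | φ
---------
F | F | T
T | F | T
F | T | T
T | T | T
Every row evaluates to true.

Yes, it is a tautology.


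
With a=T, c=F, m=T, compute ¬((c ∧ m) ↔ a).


Substitute a=T, c=F, m=T:
c ∧ m = F ∧ T = F
(c ∧ m) ↔ a = F ↔ T = F
¬((c ∧ m) ↔ a) = T

T


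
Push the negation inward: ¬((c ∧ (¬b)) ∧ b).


De Morgan: the negation of a conjunction is the disjunction of the negations.
Distribute ¬ across ∧, flipping it to ∨, and negate each literal.

((¬c) ∨ b) ∨ (¬b)


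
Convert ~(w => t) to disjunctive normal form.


Step 1: Rewrite implication then negate: ¬(¬w ∨ t) = w ∧ ¬t.

w & (~t)


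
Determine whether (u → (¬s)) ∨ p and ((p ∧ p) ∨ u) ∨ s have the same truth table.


Compare truth tables:
p | s | u | φ | ψ
-----------------
F | F | F | T | F
T | F | F | T | T
F | T | F | T | T
T | T | F | T | T
F | F | T | T | T
T | F | T | T | T
F | T | T | F | T
T | T | T | T | T
They differ at row 1 (p=F, s=F, u=F): φ=T but ψ=F.

No, they are not logically equivalent.


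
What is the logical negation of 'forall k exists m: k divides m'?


Negation flips each quantifier (∀↔∃) and negates the inner predicate.
¬(forall k exists m: φ) = exists k forall m: ¬φ.

exists k forall m: ~(k divides m)


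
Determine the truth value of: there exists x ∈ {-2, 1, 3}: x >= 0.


Evaluate the predicate on each element: -2:F, 1:T, 3:T.
Witness x = 1 satisfies the predicate.

T


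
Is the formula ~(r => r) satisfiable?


Check all 2 assignments over {r}:
r | φ
-----
False | False
True | False
No assignment makes the formula true.

Unsatisfiable.


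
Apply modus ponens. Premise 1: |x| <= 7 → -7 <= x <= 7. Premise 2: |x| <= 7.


Modus ponens: from (P → Q) and P, infer Q.
P = '|x| <= 7' is asserted, and P → Q holds, so Q follows.

-7 <= x <= 7.


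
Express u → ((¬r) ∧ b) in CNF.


Step 1: Rewrite u → ((¬r) ∧ b) as ¬u ∨ ((¬r) ∧ b).
Step 2: Distribute ∨ over ∧.

((¬u) ∨ (¬r)) ∧ ((¬u) ∨ b)


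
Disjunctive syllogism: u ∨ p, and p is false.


Disjunctive syllogism: from (P ∨ Q) and ¬P, infer Q.
One disjunct, 'p', is ruled out; the other must hold.

u


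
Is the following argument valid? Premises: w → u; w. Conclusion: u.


This matches the form of modus ponens: the conclusion follows in every model of the premises.

Valid.


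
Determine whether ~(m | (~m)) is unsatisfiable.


Truth table over {m}:
m | φ
-----
False | False
True | False
Every row is false.

Yes, it is a contradiction.


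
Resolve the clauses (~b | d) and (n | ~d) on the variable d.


The clauses contain complementary literals d and ~d.
Resolution eliminates this pair and disjoins the remaining literals (merging duplicates).

(~b | n)


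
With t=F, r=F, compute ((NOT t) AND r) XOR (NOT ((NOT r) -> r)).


Substitute t=F, r=F:
NOT t = T
(NOT t) AND r = T AND F = F
NOT r = T
(NOT r) -> r = T -> F = F
NOT ((NOT r) -> r) = T
((NOT t) AND r) XOR (NOT ((NOT r) -> r)) = F XOR T = T

T


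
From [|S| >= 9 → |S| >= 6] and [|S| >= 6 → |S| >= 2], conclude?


Hypothetical syllogism: from (P → Q) and (Q → R), infer (P → R).
Chain the two implications through the shared middle term '|S| >= 6'.

|S| >= 9 → |S| >= 2


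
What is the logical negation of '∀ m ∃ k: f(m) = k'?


Negation flips each quantifier (∀↔∃) and negates the inner predicate.
¬(∀ m ∃ k: φ) = ∃ m ∀ k: ¬φ.

∃ m ∀ k: ¬(f(m) = k)


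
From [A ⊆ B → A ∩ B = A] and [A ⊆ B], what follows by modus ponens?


Modus ponens: from (P → Q) and P, infer Q.
P = 'A ⊆ B' is asserted, and P → Q holds, so Q follows.

A ∩ B = A.


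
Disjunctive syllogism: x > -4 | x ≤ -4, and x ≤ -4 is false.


Disjunctive syllogism: from (P ∨ Q) and ¬P, infer Q.
One disjunct, 'x ≤ -4', is ruled out; the other must hold.

x > -4


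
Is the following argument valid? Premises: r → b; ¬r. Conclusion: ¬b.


This is denying the antecedent (fallacy). There exist truth assignments where the premises are all true but the conclusion is false.

Invalid.


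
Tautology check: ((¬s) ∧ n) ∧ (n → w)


Build the truth table over {n, s, w}:
n | s | w | φ
-------------
F | F | F | F
T | F | F | F
F | T | F | F
T | T | F | F
F | F | T | F
T | F | T | T
F | T | T | F
T | T | T | F
Counterexample at row 1: with n=F, s=F, w=F, the formula is F.

No, it is not a tautology.


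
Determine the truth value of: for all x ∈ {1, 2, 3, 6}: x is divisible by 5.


Evaluate the predicate on each element: 1:F, 2:F, 3:F, 6:F.
Counterexample x = 1 fails the predicate.

F


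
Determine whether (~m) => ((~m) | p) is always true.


Build the truth table over {m, p}:
m | p | φ
---------
False | False | True
True | False | True
False | True | True
True | True | True
Every row evaluates to true.

Yes, it is a tautology.


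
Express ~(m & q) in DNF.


Step 1: Apply De Morgan: ¬(m ∧ q) = ¬m ∨ ¬q.

(~m) | (~q)


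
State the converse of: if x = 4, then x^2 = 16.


The converse of (P → Q) is (Q → P). It is not in general equivalent to the original.
Here P = 'x = 4' and Q = 'x^2 = 16'.

If x^2 = 16, then x = 4.


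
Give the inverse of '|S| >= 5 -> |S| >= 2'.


The inverse of (P → Q) is (¬P → ¬Q). It is equivalent to the converse, not to the original.
Here P = '|S| >= 5' and Q = '|S| >= 2'.

If not (|S| >= 5), then not (|S| >= 2).


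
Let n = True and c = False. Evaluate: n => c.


Implication is false only when antecedent is true and consequent is false.
Substitute: n=True, c=False.
True => False evaluates to False.

False


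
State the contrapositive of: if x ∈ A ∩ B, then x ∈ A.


The contrapositive of (P → Q) is (¬Q → ¬P); it is logically equivalent to the original.
Here P = 'x ∈ A ∩ B' and Q = 'x ∈ A'.

If not (x ∈ A), then not (x ∈ A ∩ B).


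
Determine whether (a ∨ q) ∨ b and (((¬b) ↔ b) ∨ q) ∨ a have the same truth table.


Compare truth tables:
a | b | q | φ | ψ
-----------------
F | F | F | F | F
T | F | F | T | T
F | T | F | T | F
T | T | F | T | T
F | F | T | T | T
T | F | T | T | T
F | T | T | T | T
T | T | T | T | T
They differ at row 3 (a=F, b=T, q=F): φ=T but ψ=F.

No, they are not logically equivalent.


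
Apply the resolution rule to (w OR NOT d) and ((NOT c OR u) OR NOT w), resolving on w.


The clauses contain complementary literals w and NOTw.
Resolution eliminates this pair and disjoins the remaining literals (merging duplicates).

((NOT d OR NOT c) OR u)


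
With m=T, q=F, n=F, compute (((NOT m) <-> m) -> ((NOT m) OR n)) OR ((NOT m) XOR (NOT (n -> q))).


Substitute m=T, q=F, n=F:
NOT m = F
(NOT m) <-> m = F <-> T = F
NOT m = F
(NOT m) OR n = F OR F = F
((NOT m) <-> m) -> ((NOT m) OR n) = F -> F = T
NOT m = F
n -> q = F -> F = T
NOT (n -> q) = F
(NOT m) XOR (NOT (n -> q)) = F XOR F = F
(((NOT m) <-> m) -> ((NOT m) OR n)) OR ((NOT m) XOR (NOT (n -> q))) = T OR F = T

T


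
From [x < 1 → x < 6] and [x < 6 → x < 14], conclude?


Hypothetical syllogism: from (P → Q) and (Q → R), infer (P → R).
Chain the two implications through the shared middle term 'x < 6'.

x < 1 → x < 14


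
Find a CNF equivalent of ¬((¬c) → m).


Step 1: Rewrite (¬c) → m as ¬(¬c) ∨ m.
Step 2: Negate: ¬(¬(¬c) ∨ m) = (¬c) ∧ ¬m (De Morgan + double negation).

(¬c) ∧ (¬m)


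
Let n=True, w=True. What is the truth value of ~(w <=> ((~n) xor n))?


Substitute n=True, w=True:
~n = False
(~n) xor n = False xor True = True
w <=> ((~n) xor n) = True <=> True = True
~(w <=> ((~n) xor n)) = False

False


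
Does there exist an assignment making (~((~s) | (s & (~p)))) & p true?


Search for a satisfying assignment over {p, s}.
Try p=True, s=True: the formula evaluates to True.
A satisfying assignment exists.

Satisfiable.


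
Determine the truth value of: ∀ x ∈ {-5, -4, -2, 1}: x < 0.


Evaluate the predicate on each element: -5:T, -4:T, -2:T, 1:F.
Counterexample x = 1 fails the predicate.

F


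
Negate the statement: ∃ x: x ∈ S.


¬(∀ x: φ) = ∃ x: ¬φ, and ¬(∃ x: φ) = ∀ x: ¬φ.
Apply to the existential statement.

∀ x: ¬(x ∈ S)


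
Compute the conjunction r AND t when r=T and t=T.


Conjunction is true only when both operands are true.
Substitute: r=T, t=T.
T AND T evaluates to T.

T


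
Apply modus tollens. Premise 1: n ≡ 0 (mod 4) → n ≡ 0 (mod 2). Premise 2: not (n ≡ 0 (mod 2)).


Modus tollens: from (P → Q) and ¬Q, infer ¬P.
Q = 'n ≡ 0 (mod 2)' is denied; since P → Q, P must also fail.

Not (n ≡ 0 (mod 4)).


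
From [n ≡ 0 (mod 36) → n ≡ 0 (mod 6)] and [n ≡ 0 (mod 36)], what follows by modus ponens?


Modus ponens: from (P → Q) and P, infer Q.
P = 'n ≡ 0 (mod 36)' is asserted, and P → Q holds, so Q follows.

n ≡ 0 (mod 6).


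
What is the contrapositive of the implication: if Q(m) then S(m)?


The contrapositive of (P → Q) is (¬Q → ¬P); it is logically equivalent to the original.
Here P = 'Q(m)' and Q = 'S(m)'.

If not (S(m)), then not (Q(m)).


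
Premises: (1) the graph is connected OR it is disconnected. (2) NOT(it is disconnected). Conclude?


Disjunctive syllogism: from (P ∨ Q) and ¬P, infer Q.
One disjunct, 'it is disconnected', is ruled out; the other must hold.

the graph is connected


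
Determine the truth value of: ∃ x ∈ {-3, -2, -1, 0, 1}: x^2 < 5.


Evaluate the predicate on each element: -3:F, -2:T, -1:T, 0:T, 1:T.
Witness x = -2 satisfies the predicate.

T


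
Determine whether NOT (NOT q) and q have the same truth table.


Compare truth tables:
q | φ | ψ
---------
F | F | F
T | T | T
The columns φ and ψ agree on every row.

Yes, they are logically equivalent.


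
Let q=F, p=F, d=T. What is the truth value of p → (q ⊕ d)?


Substitute q=F, p=F, d=T:
q ⊕ d = F ⊕ T = T
p → (q ⊕ d) = F → T = T

T


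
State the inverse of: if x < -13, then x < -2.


The inverse of (P → Q) is (¬P → ¬Q). It is equivalent to the converse, not to the original.
Here P = 'x < -13' and Q = 'x < -2'.

If not (x < -13), then not (x < -2).


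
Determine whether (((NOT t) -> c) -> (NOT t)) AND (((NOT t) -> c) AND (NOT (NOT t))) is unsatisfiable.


Truth table over {c, t}:
c | t | φ
---------
F | F | F
T | F | F
F | T | F
T | T | F
Every row is false.

Yes, it is a contradiction.


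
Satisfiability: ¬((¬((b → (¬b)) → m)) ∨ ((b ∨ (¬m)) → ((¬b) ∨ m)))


Search for a satisfying assignment over {b, m}.
Try b=T, m=F: the formula evaluates to T.
A satisfying assignment exists.

Satisfiable.


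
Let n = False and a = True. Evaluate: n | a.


Disjunction is false only when both operands are false.
Substitute: n=False, a=True.
False | True evaluates to True.

True


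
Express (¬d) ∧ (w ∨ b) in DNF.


Step 1: Distribute ∧ over ∨: (¬d) ∧ (w ∨ b) = ((¬d) ∧ w) ∨ ((¬d) ∧ b).

((¬d) ∧ w) ∨ ((¬d) ∧ b)


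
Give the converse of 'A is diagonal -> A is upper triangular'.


The converse of (P → Q) is (Q → P). It is not in general equivalent to the original.
Here P = 'A is diagonal' and Q = 'A is upper triangular'.

If A is upper triangular, then A is diagonal.


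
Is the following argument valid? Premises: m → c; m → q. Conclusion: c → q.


This is (no valid rule). There exist truth assignments where the premises are all true but the conclusion is false.

Invalid.


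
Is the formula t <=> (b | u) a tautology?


Build the truth table over {b, t, u}:
b | t | u | φ
-------------
False | False | False | True
True | False | False | False
False | True | False | False
True | True | False | True
False | False | True | False
True | False | True | False
False | True | True | True
True | True | True | True
Counterexample at row 2: with b=True, t=False, u=False, the formula is False.

No, it is not a tautology.


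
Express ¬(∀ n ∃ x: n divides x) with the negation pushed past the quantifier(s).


Negation flips each quantifier (∀↔∃) and negates the inner predicate.
¬(∀ n ∃ x: φ) = ∃ n ∀ x: ¬φ.

∃ n ∀ x: ¬(n divides x)


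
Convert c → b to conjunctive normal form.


Step 1: Rewrite c → b as ¬c ∨ b.

(¬c) ∨ b


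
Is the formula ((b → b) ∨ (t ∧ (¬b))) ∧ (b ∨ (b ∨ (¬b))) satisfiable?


Search for a satisfying assignment over {b, t}.
Try b=F, t=F: the formula evaluates to T.
A satisfying assignment exists.

Satisfiable.


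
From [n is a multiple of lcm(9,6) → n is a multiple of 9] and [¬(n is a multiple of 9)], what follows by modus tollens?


Modus tollens: from (P → Q) and ¬Q, infer ¬P.
Q = 'n is a multiple of 9' is denied; since P → Q, P must also fail.

Not (n is a multiple of lcm(9,6)).


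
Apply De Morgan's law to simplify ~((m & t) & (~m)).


De Morgan: the negation of a conjunction is the disjunction of the negations.
Distribute ~ across &, flipping it to |, and negate each literal.

((~m) | (~t)) | m


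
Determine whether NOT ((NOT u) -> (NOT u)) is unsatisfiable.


Truth table over {u}:
u | φ
-----
F | F
T | F
Every row is false.

Yes, it is a contradiction.


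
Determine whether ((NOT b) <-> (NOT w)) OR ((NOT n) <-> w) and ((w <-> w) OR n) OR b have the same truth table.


Compare truth tables:
b | n | w | φ | ψ
-----------------
F | F | F | T | T
T | F | F | F | T
F | T | F | T | T
T | T | F | T | T
F | F | T | T | T
T | F | T | T | T
F | T | T | F | T
T | T | T | T | T
They differ at row 2 (b=T, n=F, w=F): φ=F but ψ=T.

No, they are not logically equivalent.


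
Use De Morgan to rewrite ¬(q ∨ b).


De Morgan: the negation of a disjunction is the conjunction of the negations.
Distribute ¬ across ∨, flipping it to ∧, and negate each literal.

(¬q) ∧ (¬b)


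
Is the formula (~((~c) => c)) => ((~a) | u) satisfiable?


Search for a satisfying assignment over {a, c, u}.
Try a=False, c=False, u=False: the formula evaluates to True.
A satisfying assignment exists.

Satisfiable.


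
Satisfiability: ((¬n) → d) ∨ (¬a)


Search for a satisfying assignment over {a, d, n}.
Try a=F, d=F, n=F: the formula evaluates to T.
A satisfying assignment exists.

Satisfiable.


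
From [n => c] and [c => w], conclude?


Hypothetical syllogism: from (P → Q) and (Q → R), infer (P → R).
Chain the two implications through the shared middle term 'c'.

n => w


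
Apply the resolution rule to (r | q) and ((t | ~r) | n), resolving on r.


The clauses contain complementary literals r and ~r.
Resolution eliminates this pair and disjoins the remaining literals (merging duplicates).

((q | n) | t)


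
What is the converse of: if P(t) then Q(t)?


The converse of (P → Q) is (Q → P). It is not in general equivalent to the original.
Here P = 'P(t)' and Q = 'Q(t)'.

If Q(t), then P(t).


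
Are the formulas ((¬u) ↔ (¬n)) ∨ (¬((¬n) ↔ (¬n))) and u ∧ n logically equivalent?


Compare truth tables:
n | u | φ | ψ
-------------
F | F | T | F
T | F | F | F
F | T | F | F
T | T | T | T
They differ at row 1 (n=F, u=F): φ=T but ψ=F.

No, they are not logically equivalent.


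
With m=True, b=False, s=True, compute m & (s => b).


Substitute m=True, b=False, s=True:
s => b = True => False = False
m & (s => b) = True & False = False

False


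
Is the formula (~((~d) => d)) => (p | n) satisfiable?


Search for a satisfying assignment over {d, n, p}.
Try d=True, n=False, p=False: the formula evaluates to True.
A satisfying assignment exists.

Satisfiable.


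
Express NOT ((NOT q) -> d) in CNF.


Step 1: Rewrite (¬q) → d as ¬(¬q) ∨ d.
Step 2: Negate: ¬(¬(¬q) ∨ d) = (¬q) ∧ ¬d (De Morgan + double negation).

(NOT q) AND (NOT d)


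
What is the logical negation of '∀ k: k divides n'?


¬(∀ x: φ) = ∃ x: ¬φ, and ¬(∃ x: φ) = ∀ x: ¬φ.
Apply to the universal statement.

∃ k: ¬(k divides n)


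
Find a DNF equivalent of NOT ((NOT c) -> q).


Step 1: Rewrite implication then negate: ¬(¬(¬c) ∨ q) = (¬c) ∧ ¬q.

(NOT c) AND (NOT q)


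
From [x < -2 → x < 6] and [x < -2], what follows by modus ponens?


Modus ponens: from (P → Q) and P, infer Q.
P = 'x < -2' is asserted, and P → Q holds, so Q follows.

x < 6.


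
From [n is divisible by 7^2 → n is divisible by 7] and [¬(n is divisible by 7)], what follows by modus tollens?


Modus tollens: from (P → Q) and ¬Q, infer ¬P.
Q = 'n is divisible by 7' is denied; since P → Q, P must also fail.

Not (n is divisible by 7^2).


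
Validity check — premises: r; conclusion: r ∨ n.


This matches the form of disjunction introduction: the conclusion follows in every model of the premises.

Valid.


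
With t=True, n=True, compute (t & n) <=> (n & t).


Substitute t=True, n=True:
t & n = True & True = True
n & t = True & True = True
(t & n) <=> (n & t) = True <=> True = True

True


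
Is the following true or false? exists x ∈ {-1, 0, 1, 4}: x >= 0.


Evaluate the predicate on each element: -1:False, 0:True, 1:True, 4:True.
Witness x = 0 satisfies the predicate.

True


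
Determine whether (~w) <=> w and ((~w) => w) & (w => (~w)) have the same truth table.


Compare truth tables:
w | φ | ψ
---------
False | False | False
True | False | False
The columns φ and ψ agree on every row.

Yes, they are logically equivalent.


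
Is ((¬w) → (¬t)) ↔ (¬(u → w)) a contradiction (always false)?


Truth table over {t, u, w}:
t | u | w | φ
-------------
F | F | F | F
T | F | F | T
F | T | F | T
T | T | F | F
F | F | T | F
T | F | T | F
F | T | T | F
T | T | T | F
Satisfying assignment at row 2: t=T, u=F, w=F gives T.

No, it is not a contradiction.


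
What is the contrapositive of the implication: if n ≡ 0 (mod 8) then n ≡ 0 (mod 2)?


The contrapositive of (P → Q) is (¬Q → ¬P); it is logically equivalent to the original.
Here P = 'n ≡ 0 (mod 8)' and Q = 'n ≡ 0 (mod 2)'.

If not (n ≡ 0 (mod 2)), then not (n ≡ 0 (mod 8)).


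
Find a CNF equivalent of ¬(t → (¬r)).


Step 1: Rewrite t → (¬r) as ¬t ∨ (¬r).
Step 2: Negate: ¬(¬t ∨ (¬r)) = t ∧ ¬(¬r) (De Morgan + double negation).
Step 3: Eliminate any double negations (¬¬X = X).

t ∧ r


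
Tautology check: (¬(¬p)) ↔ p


Build the truth table over {p}:
p | φ
-----
F | T
T | T
Every row evaluates to true.

Yes, it is a tautology.


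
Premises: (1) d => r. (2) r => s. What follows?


Hypothetical syllogism: from (P → Q) and (Q → R), infer (P → R).
Chain the two implications through the shared middle term 'r'.

d => s


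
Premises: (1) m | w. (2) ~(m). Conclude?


Disjunctive syllogism: from (P ∨ Q) and ¬P, infer Q.
One disjunct, 'm', is ruled out; the other must hold.

w


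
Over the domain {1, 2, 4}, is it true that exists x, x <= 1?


Evaluate the predicate on each element: 1:True, 2:False, 4:False.
Witness x = 1 satisfies the predicate.

True


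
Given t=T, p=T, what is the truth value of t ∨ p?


Disjunction is false only when both operands are false.
Substitute: t=T, p=T.
T ∨ T evaluates to T.

T


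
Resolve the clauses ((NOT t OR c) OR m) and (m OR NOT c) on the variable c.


The clauses contain complementary literals c and NOTc.
Resolution eliminates this pair and disjoins the remaining literals (merging duplicates).

(m OR NOT t)


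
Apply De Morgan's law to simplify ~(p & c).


De Morgan: the negation of a conjunction is the disjunction of the negations.
Distribute ~ across &, flipping it to |, and negate each literal.

(~p) | (~c)


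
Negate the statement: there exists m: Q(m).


¬(for all x: φ) = there exists x: ¬φ, and ¬(there exists x: φ) = for all x: ¬φ.
Apply to the existential statement.

for all m: NOT(Q(m))


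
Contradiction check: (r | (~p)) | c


Truth table over {c, p, r}:
c | p | r | φ
-------------
False | False | False | True
True | False | False | True
False | True | False | False
True | True | False | True
False | False | True | True
True | False | True | True
False | True | True | True
True | True | True | True
Satisfying assignment at row 1: c=False, p=False, r=False gives True.

No, it is not a contradiction.


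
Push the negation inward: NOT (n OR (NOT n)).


De Morgan: the negation of a disjunction is the conjunction of the negations.
Distribute NOT across OR, flipping it to AND, and negate each literal.

(NOT n) AND n


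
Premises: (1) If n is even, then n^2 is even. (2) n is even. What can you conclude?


Modus ponens: from (P → Q) and P, infer Q.
P = 'n is even' is asserted, and P → Q holds, so Q follows.

n^2 is even.


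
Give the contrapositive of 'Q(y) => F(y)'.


The contrapositive of (P → Q) is (¬Q → ¬P); it is logically equivalent to the original.
Here P = 'Q(y)' and Q = 'F(y)'.

If not (F(y)), then not (Q(y)).


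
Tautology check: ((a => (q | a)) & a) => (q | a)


Build the truth table over {a, q}:
a | q | φ
---------
False | False | True
True | False | True
False | True | True
True | True | True
Every row evaluates to true.

Yes, it is a tautology.


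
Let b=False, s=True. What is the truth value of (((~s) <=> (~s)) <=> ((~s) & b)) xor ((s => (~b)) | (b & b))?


Substitute b=False, s=True:
… (earlier sub-steps elided)
~s = False
(~s) <=> (~s) = False <=> False = True
~s = False
(~s) & b = False & False = False
((~s) <=> (~s)) <=> ((~s) & b) = True <=> False = False
~b = True
s => (~b) = True => True = True
b & b = False & False = False
(s => (~b)) | (b & b) = True | False = True
(((~s) <=> (~s)) <=> ((~s) & b)) xor ((s => (~b)) | (b & b)) = False xor True = True

True


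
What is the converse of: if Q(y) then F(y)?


The converse of (P → Q) is (Q → P). It is not in general equivalent to the original.
Here P = 'Q(y)' and Q = 'F(y)'.

If F(y), then Q(y).


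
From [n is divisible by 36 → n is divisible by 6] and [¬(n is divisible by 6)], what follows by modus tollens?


Modus tollens: from (P → Q) and ¬Q, infer ¬P.
Q = 'n is divisible by 6' is denied; since P → Q, P must also fail.

Not (n is divisible by 36).


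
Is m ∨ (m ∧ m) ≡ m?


Compare truth tables:
m | φ | ψ
---------
F | F | F
T | T | T
The columns φ and ψ agree on every row.

Yes, they are logically equivalent.


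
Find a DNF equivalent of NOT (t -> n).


Step 1: Rewrite implication then negate: ¬(¬t ∨ n) = t ∧ ¬n.

t AND (NOT n)


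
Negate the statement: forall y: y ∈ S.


¬(forall x: φ) = exists x: ¬φ, and ¬(exists x: φ) = forall x: ¬φ.
Apply to the universal statement.

exists y: ~(y ∈ S)


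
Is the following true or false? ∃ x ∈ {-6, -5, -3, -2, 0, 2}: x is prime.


Evaluate the predicate on each element: -6:F, -5:F, -3:F, -2:F, 0:F, 2:T.
Witness x = 2 satisfies the predicate.

T


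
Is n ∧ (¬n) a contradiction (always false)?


Truth table over {n}:
n | φ
-----
F | F
T | F
Every row is false.

Yes, it is a contradiction.


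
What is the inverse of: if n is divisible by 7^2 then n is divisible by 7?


The inverse of (P → Q) is (¬P → ¬Q). It is equivalent to the converse, not to the original.
Here P = 'n is divisible by 7^2' and Q = 'n is divisible by 7'.

If not (n is divisible by 7^2), then not (n is divisible by 7).


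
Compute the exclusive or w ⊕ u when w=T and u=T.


Exclusive or is true when exactly one operand is true.
Substitute: w=T, u=T.
T ⊕ T evaluates to F.

F


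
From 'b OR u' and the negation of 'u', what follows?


Disjunctive syllogism: from (P ∨ Q) and ¬P, infer Q.
One disjunct, 'u', is ruled out; the other must hold.

b


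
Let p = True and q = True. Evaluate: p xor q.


Exclusive or is true when exactly one operand is true.
Substitute: p=True, q=True.
True xor True evaluates to False.

False


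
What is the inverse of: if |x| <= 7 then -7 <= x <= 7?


The inverse of (P → Q) is (¬P → ¬Q). It is equivalent to the converse, not to the original.
Here P = '|x| <= 7' and Q = '-7 <= x <= 7'.

If not (|x| <= 7), then not (-7 <= x <= 7).


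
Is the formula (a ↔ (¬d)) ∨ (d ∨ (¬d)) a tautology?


Build the truth table over {a, d}:
a | d | φ
---------
F | F | T
T | F | T
F | T | T
T | T | T
Every row evaluates to true.

Yes, it is a tautology.


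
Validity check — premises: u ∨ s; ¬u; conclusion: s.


This matches the form of disjunctive syllogism: the conclusion follows in every model of the premises.

Valid.


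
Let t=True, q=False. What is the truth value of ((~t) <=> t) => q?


Substitute t=True, q=False:
~t = False
(~t) <=> t = False <=> True = False
((~t) <=> t) => q = False => False = True

True


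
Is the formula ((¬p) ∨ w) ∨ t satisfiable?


Search for a satisfying assignment over {p, t, w}.
Try p=F, t=F, w=F: the formula evaluates to T.
A satisfying assignment exists.

Satisfiable.


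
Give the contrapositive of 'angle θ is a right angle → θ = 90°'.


The contrapositive of (P → Q) is (¬Q → ¬P); it is logically equivalent to the original.
Here P = 'angle θ is a right angle' and Q = 'θ = 90°'.

If not (θ = 90°), then not (angle θ is a right angle).


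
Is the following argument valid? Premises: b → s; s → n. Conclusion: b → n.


This matches the form of hypothetical syllogism: the conclusion follows in every model of the premises.

Valid.


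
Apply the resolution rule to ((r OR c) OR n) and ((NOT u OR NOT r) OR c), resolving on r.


The clauses contain complementary literals r and NOTr.
Resolution eliminates this pair and disjoins the remaining literals (merging duplicates).

((c OR n) OR NOT u)


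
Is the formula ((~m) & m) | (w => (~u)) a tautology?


Build the truth table over {m, u, w}:
m | u | w | φ
-------------
False | False | False | True
True | False | False | True
False | True | False | True
True | True | False | True
False | False | True | True
True | False | True | True
False | True | True | False
True | True | True | False
Counterexample at row 7: with m=False, u=True, w=True, the formula is False.

No, it is not a tautology.


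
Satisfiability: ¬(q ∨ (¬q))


Check all 2 assignments over {q}:
q | φ
-----
F | F
T | F
No assignment makes the formula true.

Unsatisfiable.


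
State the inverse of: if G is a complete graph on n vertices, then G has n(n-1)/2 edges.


The inverse of (P → Q) is (¬P → ¬Q). It is equivalent to the converse, not to the original.
Here P = 'G is a complete graph on n vertices' and Q = 'G has n(n-1)/2 edges'.

If not (G is a complete graph on n vertices), then not (G has n(n-1)/2 edges).


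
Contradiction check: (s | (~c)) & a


Truth table over {a, c, s}:
a | c | s | φ
-------------
False | False | False | False
True | False | False | True
False | True | False | False
True | True | False | False
False | False | True | False
True | False | True | True
False | True | True | False
True | True | True | True
Satisfying assignment at row 2: a=True, c=False, s=False gives True.

No, it is not a contradiction.


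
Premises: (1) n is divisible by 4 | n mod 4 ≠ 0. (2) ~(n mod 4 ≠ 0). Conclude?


Disjunctive syllogism: from (P ∨ Q) and ¬P, infer Q.
One disjunct, 'n mod 4 ≠ 0', is ruled out; the other must hold.

n is divisible by 4


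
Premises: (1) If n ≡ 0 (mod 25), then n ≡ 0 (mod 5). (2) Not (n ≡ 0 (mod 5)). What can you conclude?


Modus tollens: from (P → Q) and ¬Q, infer ¬P.
Q = 'n ≡ 0 (mod 5)' is denied; since P → Q, P must also fail.

Not (n ≡ 0 (mod 25)).


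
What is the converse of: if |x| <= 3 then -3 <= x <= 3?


The converse of (P → Q) is (Q → P). It is not in general equivalent to the original.
Here P = '|x| <= 3' and Q = '-3 <= x <= 3'.

If -3 <= x <= 3, then |x| <= 3.


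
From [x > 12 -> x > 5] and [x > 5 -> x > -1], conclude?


Hypothetical syllogism: from (P → Q) and (Q → R), infer (P → R).
Chain the two implications through the shared middle term 'x > 5'.

x > 12 -> x > -1


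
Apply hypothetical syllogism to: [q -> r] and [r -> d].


Hypothetical syllogism: from (P → Q) and (Q → R), infer (P → R).
Chain the two implications through the shared middle term 'r'.

q -> d


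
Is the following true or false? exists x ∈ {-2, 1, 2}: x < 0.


Evaluate the predicate on each element: -2:True, 1:False, 2:False.
Witness x = -2 satisfies the predicate.

True


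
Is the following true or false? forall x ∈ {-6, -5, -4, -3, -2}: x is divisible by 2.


Evaluate the predicate on each element: -6:True, -5:False, -4:True, -3:False, -2:True.
Counterexample x = -5 fails the predicate.

False


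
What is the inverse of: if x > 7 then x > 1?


The inverse of (P → Q) is (¬P → ¬Q). It is equivalent to the converse, not to the original.
Here P = 'x > 7' and Q = 'x > 1'.

If not (x > 7), then not (x > 1).


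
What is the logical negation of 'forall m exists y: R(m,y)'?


Negation flips each quantifier (∀↔∃) and negates the inner predicate.
¬(forall m exists y: φ) = exists m forall y: ¬φ.

exists m forall y: ~(R(m,y))


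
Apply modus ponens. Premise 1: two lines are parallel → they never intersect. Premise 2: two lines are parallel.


Modus ponens: from (P → Q) and P, infer Q.
P = 'two lines are parallel' is asserted, and P → Q holds, so Q follows.

they never intersect.


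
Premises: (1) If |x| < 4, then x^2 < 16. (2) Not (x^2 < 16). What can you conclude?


Modus tollens: from (P → Q) and ¬Q, infer ¬P.
Q = 'x^2 < 16' is denied; since P → Q, P must also fail.

Not (|x| < 4).


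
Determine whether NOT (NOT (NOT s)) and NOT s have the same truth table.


Compare truth tables:
s | φ | ψ
---------
F | T | T
T | F | F
The columns φ and ψ agree on every row.

Yes, they are logically equivalent.
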